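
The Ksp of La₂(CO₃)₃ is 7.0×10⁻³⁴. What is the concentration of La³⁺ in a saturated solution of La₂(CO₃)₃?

1.8×10⁻⁷ M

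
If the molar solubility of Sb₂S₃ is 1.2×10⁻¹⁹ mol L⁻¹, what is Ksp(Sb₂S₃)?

Ksp = 2.7×10⁻⁹³

Sb₂S₃(s) ⇌ 2 Sb³⁺(aq) + 3 S²⁻(aq)
Call the molar solubility s, so that [Sb³⁺] = 2s and [S²⁻] = 3s.
Ksp = [Sb³⁺]^2[S²⁻]^3 = (2s)^2 · (3s)^3 = 108s^5
Ksp = 108 × (1.2×10⁻¹⁹)^5 = 2.7×10⁻⁹³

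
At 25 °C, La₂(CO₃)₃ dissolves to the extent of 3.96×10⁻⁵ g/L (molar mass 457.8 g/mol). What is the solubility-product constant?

Ksp = 5.23×10⁻³⁴

Molar solubility s = (3.96×10⁻⁵ g/L) / (457.8 g/mol) = 8.6501×10⁻⁸ mol/L
La₂(CO₃)₃(s) ⇌ 2 La³⁺(aq) + 3 CO₃²⁻(aq)
Call the molar solubility s, so that [La³⁺] = 2s and [CO₃²⁻] = 3s.
Ksp = [La³⁺]^2[CO₃²⁻]^3 = (2s)^2 · (3s)^3 = 108s^5
Ksp = 108 × (8.6501×10⁻⁸)^5 = 5.23×10⁻³⁴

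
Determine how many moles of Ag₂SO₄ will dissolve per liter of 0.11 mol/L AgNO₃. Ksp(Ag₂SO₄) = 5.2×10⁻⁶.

4.3×10⁻⁴ M

Ag₂SO₄(s) ⇌ 2 Ag⁺(aq) + SO₄²⁻(aq)
Ag⁺ is already present at 0.11 mol/L. If s mol/L of Ag₂SO₄ dissolves, [SO₄²⁻] = s while [Ag⁺] ≈ 0.11 mol/L.
Ksp = [Ag⁺]^2[SO₄²⁻] = (0.11)^2s
s = 5.2×10⁻⁶ / (0.11)^2 = 4.3×10⁻⁴
s = 4.3×10⁻⁴ mol/L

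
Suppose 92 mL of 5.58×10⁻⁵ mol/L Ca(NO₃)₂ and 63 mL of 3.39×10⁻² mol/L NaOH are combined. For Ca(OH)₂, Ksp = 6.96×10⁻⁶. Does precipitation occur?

No

After mixing, V = 92 mL + 63 mL = 155 mL.
[Ca²⁺] = (5.58×10⁻⁵)(92)/155 = 3.31×10⁻⁵ mol/L
[OH⁻] = (3.39×10⁻²)(63)/155 = 1.38×10⁻² mol/L
Q = [Ca²⁺][OH⁻]^2 = 6.29×10⁻⁹
Q = 6.29×10⁻⁹ < Ksp = 6.96×10⁻⁶, so the solution is unsaturated and no precipitate forms.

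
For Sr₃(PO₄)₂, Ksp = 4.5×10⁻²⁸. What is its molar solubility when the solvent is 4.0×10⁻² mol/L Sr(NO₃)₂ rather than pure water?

Sr₃(PO₄)₂(s) ⇌ 3 Sr²⁺(aq) + 2 PO₄³⁻(aq)
Let s be the solubility of Sr₃(PO₄)₂ here. The common ion gives [Sr²⁺] ≈ 4.0×10⁻² mol/L, and [PO₄³⁻] = 2s.
Ksp = [Sr²⁺]^3[PO₄³⁻]^2 = (4.0×10⁻²)^3(2s)^2
(2s)^2 = 4.5×10⁻²⁸ / (4.0×10⁻²)^3 = 7.0×10⁻²⁴
s = 1.3×10⁻¹² mol/L

1.3×10⁻¹² M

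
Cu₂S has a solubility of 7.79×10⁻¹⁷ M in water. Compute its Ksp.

Cu₂S(s) ⇌ 2 Cu⁺(aq) + S²⁻(aq)
If s mol/L of Cu₂S dissolves, [Cu⁺] = 2s and [S²⁻] = s.
Ksp = [Cu⁺]^2[S²⁻] = (2s)^2 · s = 4s^3
Ksp = 4 × (7.79×10⁻¹⁷)^3 = 1.89×10⁻⁴⁸

Ksp = 1.89×10⁻⁴⁸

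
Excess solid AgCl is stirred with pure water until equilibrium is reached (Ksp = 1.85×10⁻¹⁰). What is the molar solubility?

1.36×10⁻⁵ M

AgCl(s) ⇌ Ag⁺(aq) + Cl⁻(aq)
Let s be the molar solubility. Then [Ag⁺] = s and [Cl⁻] = s.
Ksp = [Ag⁺][Cl⁻] = s · s = s^2
s^2 = 1.85×10⁻¹⁰
Taking the 2nd root, s = 1.36×10⁻⁵ mol L⁻¹.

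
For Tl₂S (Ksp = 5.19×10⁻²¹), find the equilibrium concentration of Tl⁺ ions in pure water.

Tl₂S(s) ⇌ 2 Tl⁺(aq) + S²⁻(aq)
With molar solubility s: [Tl⁺] = 2s, [S²⁻] = s.
Ksp = [Tl⁺]^2[S²⁻] = (2s)^2 · s = 4s^3 = 5.19×10⁻²¹
s = 1.09×10⁻⁷ M
[Tl⁺] = 2s = 2.18×10⁻⁷ M

2.18×10⁻⁷ M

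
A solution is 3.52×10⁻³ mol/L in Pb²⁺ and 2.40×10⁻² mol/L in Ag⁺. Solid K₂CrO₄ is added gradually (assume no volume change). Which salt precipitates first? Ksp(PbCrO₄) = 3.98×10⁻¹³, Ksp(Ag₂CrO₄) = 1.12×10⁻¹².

PbCrO₄

A salt starts to precipitate once the ion product Q reaches its Ksp.
For PbCrO₄: [CrO₄²⁻] = (Ksp/[Pb²⁺]) = 1.13×10⁻¹⁰ mol/L
For Ag₂CrO₄: [CrO₄²⁻] = (Ksp/[Ag⁺]^2) = 1.94×10⁻⁹ mol/L
PbCrO₄ requires the lower [CrO₄²⁻], so it precipitates first.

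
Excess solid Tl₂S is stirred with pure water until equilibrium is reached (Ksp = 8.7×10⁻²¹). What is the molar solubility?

1.3×10⁻⁷ M

Tl₂S(s) ⇌ 2 Tl⁺(aq) + S²⁻(aq)
If s mol/L of Tl₂S dissolves, [Tl⁺] = 2s and [S²⁻] = s.
Ksp = [Tl⁺]^2[S²⁻] = (2s)^2 · s = 4s^3
4s^3 = 8.7×10⁻²¹  ⇒  s^3 = 2.2×10⁻²¹
s = (2.2×10⁻²¹)^(1/3) = 1.3×10⁻⁷ M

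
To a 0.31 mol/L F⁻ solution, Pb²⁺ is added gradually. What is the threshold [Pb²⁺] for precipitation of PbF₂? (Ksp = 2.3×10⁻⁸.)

Each salt precipitates once Q = Ksp for that salt.
PbF₂(s) ⇌ Pb²⁺(aq) + 2 F⁻(aq)
Ksp = [Pb²⁺][F⁻]^2 = [Pb²⁺](0.31)^2
[Pb²⁺] = 2.3×10⁻⁸ / (0.31)^2 = 2.4×10⁻⁷
[Pb²⁺] = 2.4×10⁻⁷ mol/L

2.4×10⁻⁷ M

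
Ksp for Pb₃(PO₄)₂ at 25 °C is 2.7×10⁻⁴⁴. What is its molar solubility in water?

7.6×10⁻¹⁰ M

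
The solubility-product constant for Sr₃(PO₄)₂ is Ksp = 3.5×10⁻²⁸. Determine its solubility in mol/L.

Sr₃(PO₄)₂(s) ⇌ 3 Sr²⁺(aq) + 2 PO₄³⁻(aq)
With molar solubility s: [Sr²⁺] = 3s, [PO₄³⁻] = 2s.
Ksp = [Sr²⁺]^3[PO₄³⁻]^2 = (3s)^3 · (2s)^2 = 108s^5
108s^5 = 3.5×10⁻²⁸  ⇒  s^5 = 3.2×10⁻³⁰
Taking the 5th root, s = 1.3×10⁻⁶ mol/L.

1.3×10⁻⁶ M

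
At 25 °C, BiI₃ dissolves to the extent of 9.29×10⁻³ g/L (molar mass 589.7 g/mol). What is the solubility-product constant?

s = (9.29×10⁻³ g L⁻¹)/(589.7 g mol⁻¹) = 1.5754×10⁻⁵ M
BiI₃(s) ⇌ Bi³⁺(aq) + 3 I⁻(aq)
With molar solubility s: [Bi³⁺] = s, [I⁻] = 3s.
Ksp = [Bi³⁺][I⁻]^3 = s · (3s)^3 = 27s^4
Ksp = 27 × (1.5754×10⁻⁵)^4 = 1.66×10⁻¹⁸

Ksp = 1.66×10⁻¹⁸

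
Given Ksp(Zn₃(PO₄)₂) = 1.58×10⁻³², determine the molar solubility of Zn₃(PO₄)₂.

Zn₃(PO₄)₂(s) ⇌ 3 Zn²⁺(aq) + 2 PO₄³⁻(aq)
If s mol/L of Zn₃(PO₄)₂ dissolves, [Zn²⁺] = 3s and [PO₄³⁻] = 2s.
Ksp = [Zn²⁺]^3[PO₄³⁻]^2 = (3s)^3 · (2s)^2 = 108s^5
108s^5 = 1.58×10⁻³²  ⇒  s^5 = 1.46×10⁻³⁴
s = 1.71×10⁻⁷ M

1.71×10⁻⁷ M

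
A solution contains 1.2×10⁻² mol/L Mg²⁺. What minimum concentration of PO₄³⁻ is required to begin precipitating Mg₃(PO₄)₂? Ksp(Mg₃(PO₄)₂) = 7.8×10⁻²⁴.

Precipitation begins when Q = Ksp.
Mg₃(PO₄)₂(s) ⇌ 3 Mg²⁺(aq) + 2 PO₄³⁻(aq)
Ksp = [Mg²⁺]^3[PO₄³⁻]^2 = [PO₄³⁻]^2(1.2×10⁻²)^3
[PO₄³⁻]^2 = 7.8×10⁻²⁴ / (1.2×10⁻²)^3 = 4.5×10⁻¹⁸
[PO₄³⁻] = 2.1×10⁻⁹ mol/L

2.1×10⁻⁹ M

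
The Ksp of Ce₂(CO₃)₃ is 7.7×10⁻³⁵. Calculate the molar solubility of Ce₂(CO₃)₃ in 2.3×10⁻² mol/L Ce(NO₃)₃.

Ce₂(CO₃)₃(s) ⇌ 2 Ce³⁺(aq) + 3 CO₃²⁻(aq)
With Ce³⁺ already at 2.3×10⁻² mol/L and s small, take [Ce³⁺] ≈ 2.3×10⁻² mol/L and [CO₃²⁻] = 3s.
Ksp = [Ce³⁺]^2[CO₃²⁻]^3 = (2.3×10⁻²)^2(3s)^3
(3s)^3 = 7.7×10⁻³⁵ / (2.3×10⁻²)^2 = 1.5×10⁻³¹
s = 1.8×10⁻¹¹ mol/L

1.8×10⁻¹¹ M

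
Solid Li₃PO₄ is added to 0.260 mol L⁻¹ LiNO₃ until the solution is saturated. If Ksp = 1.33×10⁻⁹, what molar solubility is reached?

7.57×10⁻⁸ M

Li₃PO₄(s) ⇌ 3 Li⁺(aq) + PO₄³⁻(aq)
Let s be the solubility of Li₃PO₄ here. The common ion gives [Li⁺] ≈ 0.260 mol L⁻¹, and [PO₄³⁻] = s.
Ksp = [Li⁺]^3[PO₄³⁻] = (0.260)^3s
s = 1.33×10⁻⁹ / (0.260)^3 = 7.57×10⁻⁸
s = 7.57×10⁻⁸ mol L⁻¹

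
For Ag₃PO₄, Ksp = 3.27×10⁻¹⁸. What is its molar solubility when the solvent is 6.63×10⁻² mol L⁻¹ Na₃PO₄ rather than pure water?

Ag₃PO₄(s) ⇌ 3 Ag⁺(aq) + PO₄³⁻(aq)
With PO₄³⁻ already at 6.63×10⁻² mol L⁻¹ and s small, take [PO₄³⁻] ≈ 6.63×10⁻² mol L⁻¹ and [Ag⁺] = 3s.
Ksp = [Ag⁺]^3[PO₄³⁻] = (3s)^3(6.63×10⁻²)
(3s)^3 = 3.27×10⁻¹⁸ / (6.63×10⁻²) = 4.93×10⁻¹⁷
s = 1.22×10⁻⁶ mol L⁻¹

1.22×10⁻⁶ M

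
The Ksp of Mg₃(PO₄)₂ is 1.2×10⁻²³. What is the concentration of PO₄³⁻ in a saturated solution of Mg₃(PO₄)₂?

2.0×10⁻⁵ M

Mg₃(PO₄)₂(s) ⇌ 3 Mg²⁺(aq) + 2 PO₄³⁻(aq)
With molar solubility s: [Mg²⁺] = 3s, [PO₄³⁻] = 2s.
Ksp = [Mg²⁺]^3[PO₄³⁻]^2 = (3s)^3 · (2s)^2 = 108s^5 = 1.2×10⁻²³
s = 1.0×10⁻⁵ mol/L
[PO₄³⁻] = 2s = 2.0×10⁻⁵ mol/L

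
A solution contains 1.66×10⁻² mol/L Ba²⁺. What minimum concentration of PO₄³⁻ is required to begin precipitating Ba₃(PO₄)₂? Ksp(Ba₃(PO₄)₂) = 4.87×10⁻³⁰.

1.03×10⁻¹² M

Precipitation begins when Q = Ksp.
Ba₃(PO₄)₂(s) ⇌ 3 Ba²⁺(aq) + 2 PO₄³⁻(aq)
Ksp = [Ba²⁺]^3[PO₄³⁻]^2 = [PO₄³⁻]^2(1.66×10⁻²)^3
[PO₄³⁻]^2 = 4.87×10⁻³⁰ / (1.66×10⁻²)^3 = 1.06×10⁻²⁴
[PO₄³⁻] = 1.03×10⁻¹² mol/L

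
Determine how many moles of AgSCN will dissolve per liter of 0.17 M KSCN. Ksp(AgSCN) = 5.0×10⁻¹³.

2.9×10⁻¹² M

AgSCN(s) ⇌ Ag⁺(aq) + SCN⁻(aq)
Let s be the solubility of AgSCN here. The common ion gives [SCN⁻] ≈ 0.17 M, and [Ag⁺] = s.
Ksp = [Ag⁺][SCN⁻] = s(0.17)
s = 5.0×10⁻¹³ / (0.17) = 2.9×10⁻¹²
s = 2.9×10⁻¹² M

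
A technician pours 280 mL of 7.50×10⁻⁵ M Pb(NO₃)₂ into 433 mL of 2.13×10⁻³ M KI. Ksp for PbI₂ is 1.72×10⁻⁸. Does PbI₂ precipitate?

No

Total volume after mixing = 280 + 433 = 713 mL.
[Pb²⁺] = (7.50×10⁻⁵)(280)/713 = 2.95×10⁻⁵ M
[I⁻] = (2.13×10⁻³)(433)/713 = 1.29×10⁻³ M
Q = [Pb²⁺][I⁻]^2 = 4.93×10⁻¹¹
Q = 4.93×10⁻¹¹ < Ksp = 1.72×10⁻⁸, so the solution is unsaturated and no precipitate forms.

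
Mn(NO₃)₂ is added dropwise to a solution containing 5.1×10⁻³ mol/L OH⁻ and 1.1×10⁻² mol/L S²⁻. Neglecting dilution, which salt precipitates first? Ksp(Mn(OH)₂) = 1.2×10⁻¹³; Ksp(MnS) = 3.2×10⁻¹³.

MnS

The threshold for precipitation is Q = Ksp.
For Mn(OH)₂: [Mn²⁺] = (Ksp/[OH⁻]^2) = 4.6×10⁻⁹ mol/L
For MnS: [Mn²⁺] = (Ksp/[S²⁻]) = 2.9×10⁻¹¹ mol/L
The smaller threshold [Mn²⁺] is reached first, so MnS precipitates first.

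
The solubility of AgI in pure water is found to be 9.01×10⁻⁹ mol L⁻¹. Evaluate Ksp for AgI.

Ksp = 8.12×10⁻¹⁷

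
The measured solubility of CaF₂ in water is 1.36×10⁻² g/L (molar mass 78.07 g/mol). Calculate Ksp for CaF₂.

s = (1.36×10⁻² g L⁻¹)/(78.07 g mol⁻¹) = 1.7420×10⁻⁴ M
CaF₂(s) ⇌ Ca²⁺(aq) + 2 F⁻(aq)
With molar solubility s: [Ca²⁺] = s, [F⁻] = 2s.
Ksp = [Ca²⁺][F⁻]^2 = s · (2s)^2 = 4s^3
Ksp = 4 × (1.7420×10⁻⁴)^3 = 2.11×10⁻¹¹

Ksp = 2.11×10⁻¹¹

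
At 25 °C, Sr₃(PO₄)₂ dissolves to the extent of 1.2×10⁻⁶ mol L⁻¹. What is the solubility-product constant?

Sr₃(PO₄)₂(s) ⇌ 3 Sr²⁺(aq) + 2 PO₄³⁻(aq)
If s mol/L of Sr₃(PO₄)₂ dissolves, [Sr²⁺] = 3s and [PO₄³⁻] = 2s.
Ksp = [Sr²⁺]^3[PO₄³⁻]^2 = (3s)^3 · (2s)^2 = 108s^5
Ksp = 108 × (1.2×10⁻⁶)^5 = 2.7×10⁻²⁸

Ksp = 2.7×10⁻²⁸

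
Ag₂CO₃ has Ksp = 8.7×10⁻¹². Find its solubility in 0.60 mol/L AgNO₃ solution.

2.4×10⁻¹¹ M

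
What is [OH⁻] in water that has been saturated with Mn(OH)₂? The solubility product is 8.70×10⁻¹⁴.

5.58×10⁻⁵ M

Mn(OH)₂(s) ⇌ Mn²⁺(aq) + 2 OH⁻(aq)
Call the molar solubility s, so that [Mn²⁺] = s and [OH⁻] = 2s.
Ksp = [Mn²⁺][OH⁻]^2 = s · (2s)^2 = 4s^3 = 8.70×10⁻¹⁴
s = 2.79×10⁻⁵ mol/L
[OH⁻] = 2s = 5.58×10⁻⁵ mol/L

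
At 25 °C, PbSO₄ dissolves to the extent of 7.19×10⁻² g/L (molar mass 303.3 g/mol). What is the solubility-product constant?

Ksp = 5.62×10⁻⁸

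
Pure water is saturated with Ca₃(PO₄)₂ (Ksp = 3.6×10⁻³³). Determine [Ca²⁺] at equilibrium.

3.8×10⁻⁷ M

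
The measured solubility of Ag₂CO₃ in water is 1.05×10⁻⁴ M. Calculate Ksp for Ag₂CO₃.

Ag₂CO₃(s) ⇌ 2 Ag⁺(aq) + CO₃²⁻(aq)
With molar solubility s: [Ag⁺] = 2s, [CO₃²⁻] = s.
Ksp = [Ag⁺]^2[CO₃²⁻] = (2s)^2 · s = 4s^3
Ksp = 4 × (1.05×10⁻⁴)^3 = 4.63×10⁻¹²

Ksp = 4.63×10⁻¹²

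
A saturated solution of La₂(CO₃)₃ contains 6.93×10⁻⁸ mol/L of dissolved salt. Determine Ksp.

Ksp = 1.73×10⁻³⁴

La₂(CO₃)₃(s) ⇌ 2 La³⁺(aq) + 3 CO₃²⁻(aq)
For each mole of La₂(CO₃)₃ that dissolves per liter, [La³⁺] = 2s and [CO₃²⁻] = 3s; let s denote this solubility.
Ksp = [La³⁺]^2[CO₃²⁻]^3 = (2s)^2 · (3s)^3 = 108s^5
Ksp = 108 × (6.93×10⁻⁸)^5 = 1.73×10⁻³⁴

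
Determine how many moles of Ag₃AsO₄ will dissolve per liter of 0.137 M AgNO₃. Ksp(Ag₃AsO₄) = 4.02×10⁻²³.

1.56×10⁻²⁰ M

Ag₃AsO₄(s) ⇌ 3 Ag⁺(aq) + AsO₄³⁻(aq)
With Ag⁺ already at 0.137 M and s small, take [Ag⁺] ≈ 0.137 M and [AsO₄³⁻] = s.
Ksp = [Ag⁺]^3[AsO₄³⁻] = (0.137)^3s
s = 4.02×10⁻²³ / (0.137)^3 = 1.56×10⁻²⁰
s = 1.56×10⁻²⁰ M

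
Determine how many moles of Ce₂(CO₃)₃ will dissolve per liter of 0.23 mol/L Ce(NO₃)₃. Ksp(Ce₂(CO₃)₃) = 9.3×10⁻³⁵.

Ce₂(CO₃)₃(s) ⇌ 2 Ce³⁺(aq) + 3 CO₃²⁻(aq)
Ce³⁺ is already present at 0.23 mol/L. If s mol/L of Ce₂(CO₃)₃ dissolves, [CO₃²⁻] = 3s while [Ce³⁺] ≈ 0.23 mol/L.
Ksp = [Ce³⁺]^2[CO₃²⁻]^3 = (0.23)^2(3s)^3
(3s)^3 = 9.3×10⁻³⁵ / (0.23)^2 = 1.8×10⁻³³
s = 4.0×10⁻¹² mol/L

4.0×10⁻¹² M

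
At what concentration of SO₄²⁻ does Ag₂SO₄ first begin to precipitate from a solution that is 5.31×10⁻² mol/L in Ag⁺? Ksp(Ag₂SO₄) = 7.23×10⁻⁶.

A salt starts to precipitate once the ion product Q reaches its Ksp.
Ag₂SO₄(s) ⇌ 2 Ag⁺(aq) + SO₄²⁻(aq)
Ksp = [Ag⁺]^2[SO₄²⁻] = [SO₄²⁻](5.31×10⁻²)^2
[SO₄²⁻] = 7.23×10⁻⁶ / (5.31×10⁻²)^2 = 2.56×10⁻³
[SO₄²⁻] = 2.56×10⁻³ mol/L

2.56×10⁻³ M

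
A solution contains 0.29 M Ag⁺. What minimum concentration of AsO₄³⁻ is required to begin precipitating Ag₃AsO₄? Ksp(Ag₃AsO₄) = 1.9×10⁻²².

Precipitation begins when Q = Ksp.
Ag₃AsO₄(s) ⇌ 3 Ag⁺(aq) + AsO₄³⁻(aq)
Ksp = [Ag⁺]^3[AsO₄³⁻] = [AsO₄³⁻](0.29)^3
[AsO₄³⁻] = 1.9×10⁻²² / (0.29)^3 = 7.8×10⁻²¹
[AsO₄³⁻] = 7.8×10⁻²¹ M

7.8×10⁻²¹ M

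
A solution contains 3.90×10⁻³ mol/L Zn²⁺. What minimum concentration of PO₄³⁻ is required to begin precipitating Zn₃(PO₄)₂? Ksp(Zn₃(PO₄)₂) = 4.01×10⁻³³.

2.60×10⁻¹³ M

The threshold for precipitation is Q = Ksp.
Zn₃(PO₄)₂(s) ⇌ 3 Zn²⁺(aq) + 2 PO₄³⁻(aq)
Ksp = [Zn²⁺]^3[PO₄³⁻]^2 = [PO₄³⁻]^2(3.90×10⁻³)^3
[PO₄³⁻]^2 = 4.01×10⁻³³ / (3.90×10⁻³)^3 = 6.76×10⁻²⁶
[PO₄³⁻] = 2.60×10⁻¹³ mol/L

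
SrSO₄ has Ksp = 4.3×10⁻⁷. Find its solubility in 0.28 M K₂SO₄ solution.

SrSO₄(s) ⇌ Sr²⁺(aq) + SO₄²⁻(aq)
With SO₄²⁻ already at 0.28 M and s small, take [SO₄²⁻] ≈ 0.28 M and [Sr²⁺] = s.
Ksp = [Sr²⁺][SO₄²⁻] = s(0.28)
s = 4.3×10⁻⁷ / (0.28) = 1.5×10⁻⁶
s = 1.5×10⁻⁶ M

1.5×10⁻⁶ M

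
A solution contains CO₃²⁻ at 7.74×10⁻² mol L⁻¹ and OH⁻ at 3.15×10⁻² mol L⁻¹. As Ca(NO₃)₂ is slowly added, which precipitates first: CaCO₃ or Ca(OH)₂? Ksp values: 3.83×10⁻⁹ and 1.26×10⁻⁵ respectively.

CaCO₃

The threshold for precipitation is Q = Ksp.
For CaCO₃: [Ca²⁺] = (Ksp/[CO₃²⁻]) = 4.95×10⁻⁸ mol L⁻¹
For Ca(OH)₂: [Ca²⁺] = (Ksp/[OH⁻]^2) = 1.27×10⁻² mol L⁻¹
CaCO₃ requires the lower [Ca²⁺], so it precipitates first.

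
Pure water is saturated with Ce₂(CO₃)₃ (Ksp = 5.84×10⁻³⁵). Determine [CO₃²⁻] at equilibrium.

1.67×10⁻⁷ M

Ce₂(CO₃)₃(s) ⇌ 2 Ce³⁺(aq) + 3 CO₃²⁻(aq)
Call the molar solubility s, so that [Ce³⁺] = 2s and [CO₃²⁻] = 3s.
Ksp = [Ce³⁺]^2[CO₃²⁻]^3 = (2s)^2 · (3s)^3 = 108s^5 = 5.84×10⁻³⁵
s = 5.58×10⁻⁸ mol/L
[CO₃²⁻] = 3s = 1.67×10⁻⁷ mol/L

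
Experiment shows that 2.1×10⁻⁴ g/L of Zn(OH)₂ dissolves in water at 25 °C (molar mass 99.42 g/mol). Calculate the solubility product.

Molar solubility s = (2.1×10⁻⁴ g/L) / (99.42 g/mol) = 2.112×10⁻⁶ mol/L
Zn(OH)₂(s) ⇌ Zn²⁺(aq) + 2 OH⁻(aq)
With molar solubility s: [Zn²⁺] = s, [OH⁻] = 2s.
Ksp = [Zn²⁺][OH⁻]^2 = s · (2s)^2 = 4s^3
Ksp = 4 × (2.112×10⁻⁶)^3 = 3.8×10⁻¹⁷

Ksp = 3.8×10⁻¹⁷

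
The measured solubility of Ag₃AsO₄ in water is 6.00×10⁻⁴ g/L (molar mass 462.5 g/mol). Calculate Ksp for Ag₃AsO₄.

Convert to molarity: s = 6.00×10⁻⁴ / 462.5 = 1.2973×10⁻⁶ mol/L
Ag₃AsO₄(s) ⇌ 3 Ag⁺(aq) + AsO₄³⁻(aq)
With molar solubility s: [Ag⁺] = 3s, [AsO₄³⁻] = s.
Ksp = [Ag⁺]^3[AsO₄³⁻] = (3s)^3 · s = 27s^4
Ksp = 27 × (1.2973×10⁻⁶)^4 = 7.65×10⁻²³

Ksp = 7.65×10⁻²³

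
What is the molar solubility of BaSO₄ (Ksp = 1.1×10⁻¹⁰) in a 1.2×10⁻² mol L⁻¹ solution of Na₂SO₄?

BaSO₄(s) ⇌ Ba²⁺(aq) + SO₄²⁻(aq)
SO₄²⁻ is already present at 1.2×10⁻² mol L⁻¹. If s mol/L of BaSO₄ dissolves, [Ba²⁺] = s while [SO₄²⁻] ≈ 1.2×10⁻² mol L⁻¹.
Ksp = [Ba²⁺][SO₄²⁻] = s(1.2×10⁻²)
s = 1.1×10⁻¹⁰ / (1.2×10⁻²) = 9.2×10⁻⁹
s = 9.2×10⁻⁹ mol L⁻¹

9.2×10⁻⁹ M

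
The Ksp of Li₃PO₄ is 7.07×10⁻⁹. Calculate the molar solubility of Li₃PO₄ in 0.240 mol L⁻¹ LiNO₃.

Li₃PO₄(s) ⇌ 3 Li⁺(aq) + PO₄³⁻(aq)
Let s be the solubility of Li₃PO₄ here. The common ion gives [Li⁺] ≈ 0.240 mol L⁻¹, and [PO₄³⁻] = s.
Ksp = [Li⁺]^3[PO₄³⁻] = (0.240)^3s
s = 7.07×10⁻⁹ / (0.240)^3 = 5.11×10⁻⁷
s = 5.11×10⁻⁷ mol L⁻¹

5.11×10⁻⁷ M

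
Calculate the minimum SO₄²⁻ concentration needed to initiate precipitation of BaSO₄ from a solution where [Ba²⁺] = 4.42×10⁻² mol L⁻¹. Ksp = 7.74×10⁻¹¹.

1.75×10⁻⁹ M

Precipitation begins when Q = Ksp.
BaSO₄(s) ⇌ Ba²⁺(aq) + SO₄²⁻(aq)
Ksp = [Ba²⁺][SO₄²⁻] = [SO₄²⁻](4.42×10⁻²)
[SO₄²⁻] = 7.74×10⁻¹¹ / (4.42×10⁻²) = 1.75×10⁻⁹
[SO₄²⁻] = 1.75×10⁻⁹ mol L⁻¹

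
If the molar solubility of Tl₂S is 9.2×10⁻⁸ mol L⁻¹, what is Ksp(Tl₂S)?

Ksp = 3.1×10⁻²¹

Tl₂S(s) ⇌ 2 Tl⁺(aq) + S²⁻(aq)
For each mole of Tl₂S that dissolves per liter, [Tl⁺] = 2s and [S²⁻] = s; let s denote this solubility.
Ksp = [Tl⁺]^2[S²⁻] = (2s)^2 · s = 4s^3
Ksp = 4 × (9.2×10⁻⁸)^3 = 3.1×10⁻²¹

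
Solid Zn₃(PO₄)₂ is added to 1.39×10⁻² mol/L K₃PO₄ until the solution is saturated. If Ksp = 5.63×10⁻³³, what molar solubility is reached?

1.03×10⁻¹⁰ M

Zn₃(PO₄)₂(s) ⇌ 3 Zn²⁺(aq) + 2 PO₄³⁻(aq)
The solution already contains PO₄³⁻ at 1.39×10⁻² mol/L. Let s be the molar solubility of Zn₃(PO₄)₂.
[PO₄³⁻] ≈ 1.39×10⁻² mol/L (common ion dominates); [Zn²⁺] = 3s.
Ksp = [Zn²⁺]^3[PO₄³⁻]^2 = (3s)^3(1.39×10⁻²)^2
(3s)^3 = 5.63×10⁻³³ / (1.39×10⁻²)^2 = 2.91×10⁻²⁹
s = 1.03×10⁻¹⁰ mol/L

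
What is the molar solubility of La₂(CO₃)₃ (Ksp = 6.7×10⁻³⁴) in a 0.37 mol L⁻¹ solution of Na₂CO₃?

5.8×10⁻¹⁷ M

La₂(CO₃)₃(s) ⇌ 2 La³⁺(aq) + 3 CO₃²⁻(aq)
CO₃²⁻ is already present at 0.37 mol L⁻¹. If s mol/L of La₂(CO₃)₃ dissolves, [La³⁺] = 2s while [CO₃²⁻] ≈ 0.37 mol L⁻¹.
Ksp = [La³⁺]^2[CO₃²⁻]^3 = (2s)^2(0.37)^3
(2s)^2 = 6.7×10⁻³⁴ / (0.37)^3 = 1.3×10⁻³²
s = 5.8×10⁻¹⁷ mol L⁻¹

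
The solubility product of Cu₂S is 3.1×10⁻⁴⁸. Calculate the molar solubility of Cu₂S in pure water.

Cu₂S(s) ⇌ 2 Cu⁺(aq) + S²⁻(aq)
For each mole of Cu₂S that dissolves per liter, [Cu⁺] = 2s and [S²⁻] = s; let s denote this solubility.
Ksp = [Cu⁺]^2[S²⁻] = (2s)^2 · s = 4s^3
4s^3 = 3.1×10⁻⁴⁸  ⇒  s^3 = 7.8×10⁻⁴⁹
s = 9.2×10⁻¹⁷ mol/L

9.2×10⁻¹⁷ M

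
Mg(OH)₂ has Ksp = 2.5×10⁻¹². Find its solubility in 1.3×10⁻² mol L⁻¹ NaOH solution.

1.5×10⁻⁸ M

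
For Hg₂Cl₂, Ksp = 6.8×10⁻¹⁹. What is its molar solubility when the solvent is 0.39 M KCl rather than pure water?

4.5×10⁻¹⁸ M

Hg₂Cl₂(s) ⇌ Hg₂²⁺(aq) + 2 Cl⁻(aq)
The solution already contains Cl⁻ at 0.39 M. Let s be the molar solubility of Hg₂Cl₂.
[Cl⁻] ≈ 0.39 M (common ion dominates); [Hg₂²⁺] = s.
Ksp = [Hg₂²⁺][Cl⁻]^2 = s(0.39)^2
s = 6.8×10⁻¹⁹ / (0.39)^2 = 4.5×10⁻¹⁸
s = 4.5×10⁻¹⁸ M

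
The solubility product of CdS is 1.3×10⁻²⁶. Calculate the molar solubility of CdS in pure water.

1.1×10⁻¹³ M

CdS(s) ⇌ Cd²⁺(aq) + S²⁻(aq)
Let s be the molar solubility. Then [Cd²⁺] = s and [S²⁻] = s.
Ksp = [Cd²⁺][S²⁻] = s · s = s^2
s^2 = 1.3×10⁻²⁶
Taking the 2nd root, s = 1.1×10⁻¹³ M.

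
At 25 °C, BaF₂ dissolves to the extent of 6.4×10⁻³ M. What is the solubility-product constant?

BaF₂(s) ⇌ Ba²⁺(aq) + 2 F⁻(aq)
With molar solubility s: [Ba²⁺] = s, [F⁻] = 2s.
Ksp = [Ba²⁺][F⁻]^2 = s · (2s)^2 = 4s^3
Ksp = 4 × (6.4×10⁻³)^3 = 1.0×10⁻⁶

Ksp = 1.0×10⁻⁶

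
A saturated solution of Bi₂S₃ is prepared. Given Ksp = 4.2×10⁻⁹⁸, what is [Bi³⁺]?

Bi₂S₃(s) ⇌ 2 Bi³⁺(aq) + 3 S²⁻(aq)
If s mol/L of Bi₂S₃ dissolves, [Bi³⁺] = 2s and [S²⁻] = 3s.
Ksp = [Bi³⁺]^2[S²⁻]^3 = (2s)^2 · (3s)^3 = 108s^5 = 4.2×10⁻⁹⁸
s = 1.3×10⁻²⁰ M
[Bi³⁺] = 2s = 2.6×10⁻²⁰ M

2.6×10⁻²⁰ M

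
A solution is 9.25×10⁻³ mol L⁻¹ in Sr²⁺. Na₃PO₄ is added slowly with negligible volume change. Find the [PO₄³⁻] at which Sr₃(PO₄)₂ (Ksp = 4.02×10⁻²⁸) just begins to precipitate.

Precipitation begins when Q = Ksp.
Sr₃(PO₄)₂(s) ⇌ 3 Sr²⁺(aq) + 2 PO₄³⁻(aq)
Ksp = [Sr²⁺]^3[PO₄³⁻]^2 = [PO₄³⁻]^2(9.25×10⁻³)^3
[PO₄³⁻]^2 = 4.02×10⁻²⁸ / (9.25×10⁻³)^3 = 5.08×10⁻²²
[PO₄³⁻] = 2.25×10⁻¹¹ mol L⁻¹

2.25×10⁻¹¹ M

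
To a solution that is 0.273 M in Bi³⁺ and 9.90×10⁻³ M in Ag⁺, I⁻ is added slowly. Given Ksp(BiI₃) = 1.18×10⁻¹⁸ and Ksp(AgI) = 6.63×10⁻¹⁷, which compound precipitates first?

Each salt precipitates once Q = Ksp for that salt.
For BiI₃: [I⁻] = (Ksp/[Bi³⁺])^(1/3) = 1.63×10⁻⁶ M
For AgI: [I⁻] = (Ksp/[Ag⁺]) = 6.70×10⁻¹⁵ M
The smaller threshold [I⁻] is reached first, so AgI precipitates first.

AgI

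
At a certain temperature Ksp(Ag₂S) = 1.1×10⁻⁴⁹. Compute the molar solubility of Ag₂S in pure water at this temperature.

3.0×10⁻¹⁷ M

Ag₂S(s) ⇌ 2 Ag⁺(aq) + S²⁻(aq)
Call the molar solubility s, so that [Ag⁺] = 2s and [S²⁻] = s.
Ksp = [Ag⁺]^2[S²⁻] = (2s)^2 · s = 4s^3
4s^3 = 1.1×10⁻⁴⁹  ⇒  s^3 = 2.8×10⁻⁵⁰
s = 3.0×10⁻¹⁷ M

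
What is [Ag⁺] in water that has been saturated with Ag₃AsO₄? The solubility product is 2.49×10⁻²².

Ag₃AsO₄(s) ⇌ 3 Ag⁺(aq) + AsO₄³⁻(aq)
Let s be the molar solubility. Then [Ag⁺] = 3s and [AsO₄³⁻] = s.
Ksp = [Ag⁺]^3[AsO₄³⁻] = (3s)^3 · s = 27s^4 = 2.49×10⁻²²
s = 1.74×10⁻⁶ mol L⁻¹
[Ag⁺] = 3s = 5.23×10⁻⁶ mol L⁻¹

5.23×10⁻⁶ M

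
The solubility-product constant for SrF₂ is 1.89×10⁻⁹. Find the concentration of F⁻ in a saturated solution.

SrF₂(s) ⇌ Sr²⁺(aq) + 2 F⁻(aq)
For each mole of SrF₂ that dissolves per liter, [Sr²⁺] = s and [F⁻] = 2s; let s denote this solubility.
Ksp = [Sr²⁺][F⁻]^2 = s · (2s)^2 = 4s^3 = 1.89×10⁻⁹
s = 7.79×10⁻⁴ mol/L
[F⁻] = 2s = 1.56×10⁻³ mol/L

1.56×10⁻³ M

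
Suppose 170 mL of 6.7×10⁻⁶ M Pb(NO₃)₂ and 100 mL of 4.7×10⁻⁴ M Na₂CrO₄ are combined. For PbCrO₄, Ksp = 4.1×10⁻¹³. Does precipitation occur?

Yes

Total volume after mixing = 170 + 100 = 270 mL.
[Pb²⁺] = (6.7×10⁻⁶)(170)/270 = 4.2×10⁻⁶ M
[CrO₄²⁻] = (4.7×10⁻⁴)(100)/270 = 1.7×10⁻⁴ M
Q = [Pb²⁺][CrO₄²⁻] = 7.3×10⁻¹⁰
Q = 7.3×10⁻¹⁰ > Ksp = 4.1×10⁻¹³, so the solution is supersaturated and PbCrO₄ precipitates.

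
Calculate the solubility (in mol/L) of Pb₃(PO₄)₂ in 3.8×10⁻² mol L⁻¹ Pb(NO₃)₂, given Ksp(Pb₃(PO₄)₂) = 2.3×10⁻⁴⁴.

Pb₃(PO₄)₂(s) ⇌ 3 Pb²⁺(aq) + 2 PO₄³⁻(aq)
With Pb²⁺ already at 3.8×10⁻² mol L⁻¹ and s small, take [Pb²⁺] ≈ 3.8×10⁻² mol L⁻¹ and [PO₄³⁻] = 2s.
Ksp = [Pb²⁺]^3[PO₄³⁻]^2 = (3.8×10⁻²)^3(2s)^2
(2s)^2 = 2.3×10⁻⁴⁴ / (3.8×10⁻²)^3 = 4.2×10⁻⁴⁰
s = 1.0×10⁻²⁰ mol L⁻¹

1.0×10⁻²⁰ M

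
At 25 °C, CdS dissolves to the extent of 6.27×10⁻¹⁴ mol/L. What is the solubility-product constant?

Ksp = 3.93×10⁻²⁷

CdS(s) ⇌ Cd²⁺(aq) + S²⁻(aq)
If s mol/L of CdS dissolves, [Cd²⁺] = s and [S²⁻] = s.
Ksp = [Cd²⁺][S²⁻] = s · s = s^2
Ksp = (6.27×10⁻¹⁴)^2 = 3.93×10⁻²⁷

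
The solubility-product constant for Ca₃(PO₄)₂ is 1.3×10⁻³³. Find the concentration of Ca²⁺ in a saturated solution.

3.1×10⁻⁷ M

Ca₃(PO₄)₂(s) ⇌ 3 Ca²⁺(aq) + 2 PO₄³⁻(aq)
If s mol/L of Ca₃(PO₄)₂ dissolves, [Ca²⁺] = 3s and [PO₄³⁻] = 2s.
Ksp = [Ca²⁺]^3[PO₄³⁻]^2 = (3s)^3 · (2s)^2 = 108s^5 = 1.3×10⁻³³
s = 1.0×10⁻⁷ M
[Ca²⁺] = 3s = 3.1×10⁻⁷ M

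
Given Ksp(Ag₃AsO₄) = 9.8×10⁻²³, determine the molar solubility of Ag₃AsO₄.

Ag₃AsO₄(s) ⇌ 3 Ag⁺(aq) + AsO₄³⁻(aq)
If s mol/L of Ag₃AsO₄ dissolves, [Ag⁺] = 3s and [AsO₄³⁻] = s.
Ksp = [Ag⁺]^3[AsO₄³⁻] = (3s)^3 · s = 27s^4
27s^4 = 9.8×10⁻²³  ⇒  s^4 = 3.6×10⁻²⁴
s = 1.4×10⁻⁶ M

1.4×10⁻⁶ M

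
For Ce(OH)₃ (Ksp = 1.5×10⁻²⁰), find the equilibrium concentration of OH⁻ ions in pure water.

Ce(OH)₃(s) ⇌ Ce³⁺(aq) + 3 OH⁻(aq)
With molar solubility s: [Ce³⁺] = s, [OH⁻] = 3s.
Ksp = [Ce³⁺][OH⁻]^3 = s · (3s)^3 = 27s^4 = 1.5×10⁻²⁰
s = 4.9×10⁻⁶ mol L⁻¹
[OH⁻] = 3s = 1.5×10⁻⁵ mol L⁻¹

1.5×10⁻⁵ M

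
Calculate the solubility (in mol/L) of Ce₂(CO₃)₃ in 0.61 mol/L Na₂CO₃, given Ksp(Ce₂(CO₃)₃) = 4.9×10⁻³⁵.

7.3×10⁻¹⁸ M

Ce₂(CO₃)₃(s) ⇌ 2 Ce³⁺(aq) + 3 CO₃²⁻(aq)
The solution already contains CO₃²⁻ at 0.61 mol/L. Let s be the molar solubility of Ce₂(CO₃)₃.
[CO₃²⁻] ≈ 0.61 mol/L (common ion dominates); [Ce³⁺] = 2s.
Ksp = [Ce³⁺]^2[CO₃²⁻]^3 = (2s)^2(0.61)^3
(2s)^2 = 4.9×10⁻³⁵ / (0.61)^3 = 2.2×10⁻³⁴
s = 7.3×10⁻¹⁸ mol/L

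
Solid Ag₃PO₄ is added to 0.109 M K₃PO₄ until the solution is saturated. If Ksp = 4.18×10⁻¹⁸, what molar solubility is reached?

Ag₃PO₄(s) ⇌ 3 Ag⁺(aq) + PO₄³⁻(aq)
PO₄³⁻ is already present at 0.109 M. If s mol/L of Ag₃PO₄ dissolves, [Ag⁺] = 3s while [PO₄³⁻] ≈ 0.109 M.
Ksp = [Ag⁺]^3[PO₄³⁻] = (3s)^3(0.109)
(3s)^3 = 4.18×10⁻¹⁸ / (0.109) = 3.83×10⁻¹⁷
s = 1.12×10⁻⁶ M

1.12×10⁻⁶ M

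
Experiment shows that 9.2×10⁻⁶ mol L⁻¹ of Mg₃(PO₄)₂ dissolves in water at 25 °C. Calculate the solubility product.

Mg₃(PO₄)₂(s) ⇌ 3 Mg²⁺(aq) + 2 PO₄³⁻(aq)
If s mol/L of Mg₃(PO₄)₂ dissolves, [Mg²⁺] = 3s and [PO₄³⁻] = 2s.
Ksp = [Mg²⁺]^3[PO₄³⁻]^2 = (3s)^3 · (2s)^2 = 108s^5
Ksp = 108 × (9.2×10⁻⁶)^5 = 7.1×10⁻²⁴

Ksp = 7.1×10⁻²⁴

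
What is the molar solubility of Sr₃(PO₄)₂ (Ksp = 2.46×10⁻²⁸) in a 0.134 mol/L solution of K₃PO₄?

7.98×10⁻¹⁰ M

Sr₃(PO₄)₂(s) ⇌ 3 Sr²⁺(aq) + 2 PO₄³⁻(aq)
Let s be the solubility of Sr₃(PO₄)₂ here. The common ion gives [PO₄³⁻] ≈ 0.134 mol/L, and [Sr²⁺] = 3s.
Ksp = [Sr²⁺]^3[PO₄³⁻]^2 = (3s)^3(0.134)^2
(3s)^3 = 2.46×10⁻²⁸ / (0.134)^2 = 1.37×10⁻²⁶
s = 7.98×10⁻¹⁰ mol/L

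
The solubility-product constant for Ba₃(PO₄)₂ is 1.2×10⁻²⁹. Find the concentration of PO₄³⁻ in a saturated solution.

Ba₃(PO₄)₂(s) ⇌ 3 Ba²⁺(aq) + 2 PO₄³⁻(aq)
If s mol/L of Ba₃(PO₄)₂ dissolves, [Ba²⁺] = 3s and [PO₄³⁻] = 2s.
Ksp = [Ba²⁺]^3[PO₄³⁻]^2 = (3s)^3 · (2s)^2 = 108s^5 = 1.2×10⁻²⁹
s = 6.4×10⁻⁷ mol L⁻¹
[PO₄³⁻] = 2s = 1.3×10⁻⁶ mol L⁻¹

1.3×10⁻⁶ M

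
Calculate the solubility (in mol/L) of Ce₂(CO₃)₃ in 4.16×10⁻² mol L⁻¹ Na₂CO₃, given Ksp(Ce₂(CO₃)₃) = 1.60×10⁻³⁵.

2.36×10⁻¹⁶ M

Ce₂(CO₃)₃(s) ⇌ 2 Ce³⁺(aq) + 3 CO₃²⁻(aq)
With CO₃²⁻ already at 4.16×10⁻² mol L⁻¹ and s small, take [CO₃²⁻] ≈ 4.16×10⁻² mol L⁻¹ and [Ce³⁺] = 2s.
Ksp = [Ce³⁺]^2[CO₃²⁻]^3 = (2s)^2(4.16×10⁻²)^3
(2s)^2 = 1.60×10⁻³⁵ / (4.16×10⁻²)^3 = 2.22×10⁻³¹
s = 2.36×10⁻¹⁶ mol L⁻¹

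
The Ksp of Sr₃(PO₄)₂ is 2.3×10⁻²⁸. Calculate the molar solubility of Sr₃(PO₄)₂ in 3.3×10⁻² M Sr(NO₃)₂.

1.3×10⁻¹² M

Sr₃(PO₄)₂(s) ⇌ 3 Sr²⁺(aq) + 2 PO₄³⁻(aq)
Let s be the solubility of Sr₃(PO₄)₂ here. The common ion gives [Sr²⁺] ≈ 3.3×10⁻² M, and [PO₄³⁻] = 2s.
Ksp = [Sr²⁺]^3[PO₄³⁻]^2 = (3.3×10⁻²)^3(2s)^2
(2s)^2 = 2.3×10⁻²⁸ / (3.3×10⁻²)^3 = 6.4×10⁻²⁴
s = 1.3×10⁻¹² M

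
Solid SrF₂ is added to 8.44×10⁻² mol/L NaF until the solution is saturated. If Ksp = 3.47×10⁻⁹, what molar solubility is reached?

4.87×10⁻⁷ M

SrF₂(s) ⇌ Sr²⁺(aq) + 2 F⁻(aq)
The solution already contains F⁻ at 8.44×10⁻² mol/L. Let s be the molar solubility of SrF₂.
[F⁻] ≈ 8.44×10⁻² mol/L (common ion dominates); [Sr²⁺] = s.
Ksp = [Sr²⁺][F⁻]^2 = s(8.44×10⁻²)^2
s = 3.47×10⁻⁹ / (8.44×10⁻²)^2 = 4.87×10⁻⁷
s = 4.87×10⁻⁷ mol/L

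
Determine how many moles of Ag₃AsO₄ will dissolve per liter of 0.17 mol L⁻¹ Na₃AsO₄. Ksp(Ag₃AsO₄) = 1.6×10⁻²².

3.3×10⁻⁸ M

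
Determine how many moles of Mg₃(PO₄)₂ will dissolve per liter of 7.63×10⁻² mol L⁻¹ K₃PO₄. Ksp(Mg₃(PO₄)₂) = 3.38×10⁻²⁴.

Mg₃(PO₄)₂(s) ⇌ 3 Mg²⁺(aq) + 2 PO₄³⁻(aq)
Let s be the solubility of Mg₃(PO₄)₂ here. The common ion gives [PO₄³⁻] ≈ 7.63×10⁻² mol L⁻¹, and [Mg²⁺] = 3s.
Ksp = [Mg²⁺]^3[PO₄³⁻]^2 = (3s)^3(7.63×10⁻²)^2
(3s)^3 = 3.38×10⁻²⁴ / (7.63×10⁻²)^2 = 5.81×10⁻²²
s = 2.78×10⁻⁸ mol L⁻¹

2.78×10⁻⁸ M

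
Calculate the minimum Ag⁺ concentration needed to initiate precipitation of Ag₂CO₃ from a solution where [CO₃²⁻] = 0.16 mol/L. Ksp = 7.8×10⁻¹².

7.0×10⁻⁶ M

Precipitation begins when Q = Ksp.
Ag₂CO₃(s) ⇌ 2 Ag⁺(aq) + CO₃²⁻(aq)
Ksp = [Ag⁺]^2[CO₃²⁻] = [Ag⁺]^2(0.16)
[Ag⁺]^2 = 7.8×10⁻¹² / (0.16) = 4.9×10⁻¹¹
[Ag⁺] = 7.0×10⁻⁶ mol/L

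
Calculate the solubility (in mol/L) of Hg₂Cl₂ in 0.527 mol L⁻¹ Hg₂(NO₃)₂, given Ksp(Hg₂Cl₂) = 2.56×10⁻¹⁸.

Hg₂Cl₂(s) ⇌ Hg₂²⁺(aq) + 2 Cl⁻(aq)
The solution already contains Hg₂²⁺ at 0.527 mol L⁻¹. Let s be the molar solubility of Hg₂Cl₂.
[Hg₂²⁺] ≈ 0.527 mol L⁻¹ (common ion dominates); [Cl⁻] = 2s.
Ksp = [Hg₂²⁺][Cl⁻]^2 = (0.527)(2s)^2
(2s)^2 = 2.56×10⁻¹⁸ / (0.527) = 4.86×10⁻¹⁸
s = 1.10×10⁻⁹ mol L⁻¹

1.10×10⁻⁹ M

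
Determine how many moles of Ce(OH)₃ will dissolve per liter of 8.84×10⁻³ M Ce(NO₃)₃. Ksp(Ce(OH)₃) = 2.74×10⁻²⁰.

4.86×10⁻⁷ M

Ce(OH)₃(s) ⇌ Ce³⁺(aq) + 3 OH⁻(aq)
Ce³⁺ is already present at 8.84×10⁻³ M. If s mol/L of Ce(OH)₃ dissolves, [OH⁻] = 3s while [Ce³⁺] ≈ 8.84×10⁻³ M.
Ksp = [Ce³⁺][OH⁻]^3 = (8.84×10⁻³)(3s)^3
(3s)^3 = 2.74×10⁻²⁰ / (8.84×10⁻³) = 3.10×10⁻¹⁸
s = 4.86×10⁻⁷ M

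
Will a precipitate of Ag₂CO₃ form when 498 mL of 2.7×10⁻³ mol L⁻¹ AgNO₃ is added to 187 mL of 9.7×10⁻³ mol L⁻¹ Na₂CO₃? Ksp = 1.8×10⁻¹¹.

The combined volume is 685 mL.
[Ag⁺] = (2.7×10⁻³)(498)/685 = 2.0×10⁻³ mol L⁻¹
[CO₃²⁻] = (9.7×10⁻³)(187)/685 = 2.6×10⁻³ mol L⁻¹
Q = [Ag⁺]^2[CO₃²⁻] = 1.0×10⁻⁸
Since Q (1.0×10⁻⁸) exceeds Ksp (1.8×10⁻¹¹), Ag₂CO₃ will precipitate.

Yes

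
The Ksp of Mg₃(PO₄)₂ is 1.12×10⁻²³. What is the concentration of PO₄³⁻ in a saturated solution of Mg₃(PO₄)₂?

Mg₃(PO₄)₂(s) ⇌ 3 Mg²⁺(aq) + 2 PO₄³⁻(aq)
If s mol/L of Mg₃(PO₄)₂ dissolves, [Mg²⁺] = 3s and [PO₄³⁻] = 2s.
Ksp = [Mg²⁺]^3[PO₄³⁻]^2 = (3s)^3 · (2s)^2 = 108s^5 = 1.12×10⁻²³
s = 1.01×10⁻⁵ M
[PO₄³⁻] = 2s = 2.01×10⁻⁵ M

2.01×10⁻⁵ M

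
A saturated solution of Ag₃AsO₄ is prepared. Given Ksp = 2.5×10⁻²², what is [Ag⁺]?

Ag₃AsO₄(s) ⇌ 3 Ag⁺(aq) + AsO₄³⁻(aq)
Call the molar solubility s, so that [Ag⁺] = 3s and [AsO₄³⁻] = s.
Ksp = [Ag⁺]^3[AsO₄³⁻] = (3s)^3 · s = 27s^4 = 2.5×10⁻²²
s = 1.7×10⁻⁶ mol/L
[Ag⁺] = 3s = 5.2×10⁻⁶ mol/L

5.2×10⁻⁶ M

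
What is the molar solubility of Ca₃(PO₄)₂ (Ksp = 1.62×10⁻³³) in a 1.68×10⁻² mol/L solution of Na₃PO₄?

5.97×10⁻¹¹ M

Ca₃(PO₄)₂(s) ⇌ 3 Ca²⁺(aq) + 2 PO₄³⁻(aq)
PO₄³⁻ is already present at 1.68×10⁻² mol/L. If s mol/L of Ca₃(PO₄)₂ dissolves, [Ca²⁺] = 3s while [PO₄³⁻] ≈ 1.68×10⁻² mol/L.
Ksp = [Ca²⁺]^3[PO₄³⁻]^2 = (3s)^3(1.68×10⁻²)^2
(3s)^3 = 1.62×10⁻³³ / (1.68×10⁻²)^2 = 5.74×10⁻³⁰
s = 5.97×10⁻¹¹ mol/L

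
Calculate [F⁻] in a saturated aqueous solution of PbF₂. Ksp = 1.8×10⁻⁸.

3.3×10⁻³ M

PbF₂(s) ⇌ Pb²⁺(aq) + 2 F⁻(aq)
Let s be the molar solubility. Then [Pb²⁺] = s and [F⁻] = 2s.
Ksp = [Pb²⁺][F⁻]^2 = s · (2s)^2 = 4s^3 = 1.8×10⁻⁸
s = 1.7×10⁻³ mol/L
[F⁻] = 2s = 3.3×10⁻³ mol/L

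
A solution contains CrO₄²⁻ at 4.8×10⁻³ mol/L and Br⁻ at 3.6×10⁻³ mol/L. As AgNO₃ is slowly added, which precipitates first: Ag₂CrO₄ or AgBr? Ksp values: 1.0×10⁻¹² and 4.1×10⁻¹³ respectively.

AgBr

The threshold for precipitation is Q = Ksp.
For Ag₂CrO₄: [Ag⁺] = (Ksp/[CrO₄²⁻])^(1/2) = 1.4×10⁻⁵ mol/L
For AgBr: [Ag⁺] = (Ksp/[Br⁻]) = 1.1×10⁻¹⁰ mol/L
The smaller threshold [Ag⁺] is reached first, so AgBr precipitates first.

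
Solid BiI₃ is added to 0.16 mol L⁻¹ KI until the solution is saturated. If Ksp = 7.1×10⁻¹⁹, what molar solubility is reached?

BiI₃(s) ⇌ Bi³⁺(aq) + 3 I⁻(aq)
The solution already contains I⁻ at 0.16 mol L⁻¹. Let s be the molar solubility of BiI₃.
[I⁻] ≈ 0.16 mol L⁻¹ (common ion dominates); [Bi³⁺] = s.
Ksp = [Bi³⁺][I⁻]^3 = s(0.16)^3
s = 7.1×10⁻¹⁹ / (0.16)^3 = 1.7×10⁻¹⁶
s = 1.7×10⁻¹⁶ mol L⁻¹

1.7×10⁻¹⁶ M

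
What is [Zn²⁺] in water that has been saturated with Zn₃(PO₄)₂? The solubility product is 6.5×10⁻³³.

4.3×10⁻⁷ M

Zn₃(PO₄)₂(s) ⇌ 3 Zn²⁺(aq) + 2 PO₄³⁻(aq)
Call the molar solubility s, so that [Zn²⁺] = 3s and [PO₄³⁻] = 2s.
Ksp = [Zn²⁺]^3[PO₄³⁻]^2 = (3s)^3 · (2s)^2 = 108s^5 = 6.5×10⁻³³
s = 1.4×10⁻⁷ M
[Zn²⁺] = 3s = 4.3×10⁻⁷ M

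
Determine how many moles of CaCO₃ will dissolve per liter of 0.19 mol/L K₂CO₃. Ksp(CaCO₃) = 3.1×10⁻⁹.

CaCO₃(s) ⇌ Ca²⁺(aq) + CO₃²⁻(aq)
CO₃²⁻ is already present at 0.19 mol/L. If s mol/L of CaCO₃ dissolves, [Ca²⁺] = s while [CO₃²⁻] ≈ 0.19 mol/L.
Ksp = [Ca²⁺][CO₃²⁻] = s(0.19)
s = 3.1×10⁻⁹ / (0.19) = 1.6×10⁻⁸
s = 1.6×10⁻⁸ mol/L

1.6×10⁻⁸ M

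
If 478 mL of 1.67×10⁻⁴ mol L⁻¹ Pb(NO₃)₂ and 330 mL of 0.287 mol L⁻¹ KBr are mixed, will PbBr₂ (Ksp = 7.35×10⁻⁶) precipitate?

No

The combined volume is 808 mL.
[Pb²⁺] = (1.67×10⁻⁴)(478)/808 = 9.88×10⁻⁵ mol L⁻¹
[Br⁻] = (0.287)(330)/808 = 0.117 mol L⁻¹
Q = [Pb²⁺][Br⁻]^2 = 1.36×10⁻⁶
Since Q (1.36×10⁻⁶) is less than Ksp (7.35×10⁻⁶), no PbBr₂ precipitates.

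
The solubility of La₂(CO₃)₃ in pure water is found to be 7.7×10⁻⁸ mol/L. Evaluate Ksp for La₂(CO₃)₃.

Ksp = 2.9×10⁻³⁴

La₂(CO₃)₃(s) ⇌ 2 La³⁺(aq) + 3 CO₃²⁻(aq)
For each mole of La₂(CO₃)₃ that dissolves per liter, [La³⁺] = 2s and [CO₃²⁻] = 3s; let s denote this solubility.
Ksp = [La³⁺]^2[CO₃²⁻]^3 = (2s)^2 · (3s)^3 = 108s^5
Ksp = 108 × (7.7×10⁻⁸)^5 = 2.9×10⁻³⁴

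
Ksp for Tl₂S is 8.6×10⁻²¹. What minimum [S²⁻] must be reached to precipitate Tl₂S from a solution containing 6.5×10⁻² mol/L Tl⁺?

The threshold for precipitation is Q = Ksp.
Tl₂S(s) ⇌ 2 Tl⁺(aq) + S²⁻(aq)
Ksp = [Tl⁺]^2[S²⁻] = [S²⁻](6.5×10⁻²)^2
[S²⁻] = 8.6×10⁻²¹ / (6.5×10⁻²)^2 = 2.0×10⁻¹⁸
[S²⁻] = 2.0×10⁻¹⁸ mol/L

2.0×10⁻¹⁸ M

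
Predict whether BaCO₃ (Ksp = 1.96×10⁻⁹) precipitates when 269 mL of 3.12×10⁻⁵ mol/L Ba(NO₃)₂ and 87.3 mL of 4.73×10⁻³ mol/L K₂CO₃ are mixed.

Yes

Total volume after mixing = 269 + 87.3 = 356.3 mL.
[Ba²⁺] = (3.12×10⁻⁵)(269)/356.3 = 2.36×10⁻⁵ mol/L
[CO₃²⁻] = (4.73×10⁻³)(87.3)/356.3 = 1.16×10⁻³ mol/L
Q = [Ba²⁺][CO₃²⁻] = 2.73×10⁻⁸
Q = 2.73×10⁻⁸ > Ksp = 1.96×10⁻⁹, so the solution is supersaturated and BaCO₃ precipitates.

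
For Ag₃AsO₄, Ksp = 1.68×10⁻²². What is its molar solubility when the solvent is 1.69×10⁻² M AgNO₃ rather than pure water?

3.48×10⁻¹⁷ M

Ag₃AsO₄(s) ⇌ 3 Ag⁺(aq) + AsO₄³⁻(aq)
With Ag⁺ already at 1.69×10⁻² M and s small, take [Ag⁺] ≈ 1.69×10⁻² M and [AsO₄³⁻] = s.
Ksp = [Ag⁺]^3[AsO₄³⁻] = (1.69×10⁻²)^3s
s = 1.68×10⁻²² / (1.69×10⁻²)^3 = 3.48×10⁻¹⁷
s = 3.48×10⁻¹⁷ M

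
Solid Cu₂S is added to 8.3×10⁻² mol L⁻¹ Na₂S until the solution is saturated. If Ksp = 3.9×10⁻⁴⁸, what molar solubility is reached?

Cu₂S(s) ⇌ 2 Cu⁺(aq) + S²⁻(aq)
The solution already contains S²⁻ at 8.3×10⁻² mol L⁻¹. Let s be the molar solubility of Cu₂S.
[S²⁻] ≈ 8.3×10⁻² mol L⁻¹ (common ion dominates); [Cu⁺] = 2s.
Ksp = [Cu⁺]^2[S²⁻] = (2s)^2(8.3×10⁻²)
(2s)^2 = 3.9×10⁻⁴⁸ / (8.3×10⁻²) = 4.7×10⁻⁴⁷
s = 3.4×10⁻²⁴ mol L⁻¹

3.4×10⁻²⁴ M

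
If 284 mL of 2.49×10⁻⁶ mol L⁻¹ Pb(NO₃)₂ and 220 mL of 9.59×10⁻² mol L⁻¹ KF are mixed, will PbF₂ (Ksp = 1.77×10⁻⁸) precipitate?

No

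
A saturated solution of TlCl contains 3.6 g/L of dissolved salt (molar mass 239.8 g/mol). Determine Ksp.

Ksp = 2.3×10⁻⁴

Convert to molarity: s = 3.6 / 239.8 = 1.501×10⁻² mol/L
TlCl(s) ⇌ Tl⁺(aq) + Cl⁻(aq)
Call the molar solubility s, so that [Tl⁺] = s and [Cl⁻] = s.
Ksp = [Tl⁺][Cl⁻] = s · s = s^2
Ksp = (1.501×10⁻²)^2 = 2.3×10⁻⁴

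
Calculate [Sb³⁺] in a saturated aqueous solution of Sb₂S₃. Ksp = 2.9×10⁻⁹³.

2.4×10⁻¹⁹ M

Sb₂S₃(s) ⇌ 2 Sb³⁺(aq) + 3 S²⁻(aq)
Call the molar solubility s, so that [Sb³⁺] = 2s and [S²⁻] = 3s.
Ksp = [Sb³⁺]^2[S²⁻]^3 = (2s)^2 · (3s)^3 = 108s^5 = 2.9×10⁻⁹³
s = 1.2×10⁻¹⁹ mol/L
[Sb³⁺] = 2s = 2.4×10⁻¹⁹ mol/L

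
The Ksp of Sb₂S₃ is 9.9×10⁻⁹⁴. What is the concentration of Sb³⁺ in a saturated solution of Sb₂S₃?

Sb₂S₃(s) ⇌ 2 Sb³⁺(aq) + 3 S²⁻(aq)
Call the molar solubility s, so that [Sb³⁺] = 2s and [S²⁻] = 3s.
Ksp = [Sb³⁺]^2[S²⁻]^3 = (2s)^2 · (3s)^3 = 108s^5 = 9.9×10⁻⁹⁴
s = 9.8×10⁻²⁰ mol/L
[Sb³⁺] = 2s = 2.0×10⁻¹⁹ mol/L

2.0×10⁻¹⁹ M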